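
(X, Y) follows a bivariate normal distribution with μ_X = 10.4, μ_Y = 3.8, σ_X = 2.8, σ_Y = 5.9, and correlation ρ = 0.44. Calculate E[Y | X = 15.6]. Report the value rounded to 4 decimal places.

8.6211

For a bivariate normal, E[Y | X=x] = μ_Y + ρ·(σ_Y/σ_X)·(x − μ_X).
E[Y | X=15.6] = 3.8 + (0.44)·(5.9/2.8)·(15.6 − (10.4)) = 3.8 + (0.92714)·(5.2) = 8.6211.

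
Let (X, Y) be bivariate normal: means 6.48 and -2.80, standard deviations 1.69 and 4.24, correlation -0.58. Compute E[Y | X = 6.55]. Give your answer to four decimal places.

The regression of Y on X has slope ρ·σ_Y/σ_X and passes through (μ_X, μ_Y).
E[Y | X=6.55] = -2.80 + (-0.58)·(4.24/1.69)·(6.55 − (6.48)) = -2.80 + (-1.4551)·(0.07) = -2.9019.

-2.9019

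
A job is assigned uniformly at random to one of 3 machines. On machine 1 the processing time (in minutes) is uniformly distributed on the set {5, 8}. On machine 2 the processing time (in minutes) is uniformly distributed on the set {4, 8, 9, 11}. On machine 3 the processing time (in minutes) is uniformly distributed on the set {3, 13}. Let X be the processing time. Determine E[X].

15/2

E[X | machine 1] = (5+8)/2 = 13/2.
E[X | machine 2] = (4+8+9+11)/4 = 8.
E[X | machine 3] = (3+13)/2 = 8.
By the law of total expectation,
E[X] = (1/3)·(13/2) + (1/3)·(8) + (1/3)·(8) = 15/2.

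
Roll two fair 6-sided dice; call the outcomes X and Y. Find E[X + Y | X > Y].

P(X > Y) = 5/12.
Summing (X+Y)·P(x,y) over outcomes with X > Y gives 35/12.
E[X + Y | X > Y] = (35/12) / (5/12) = 7.

7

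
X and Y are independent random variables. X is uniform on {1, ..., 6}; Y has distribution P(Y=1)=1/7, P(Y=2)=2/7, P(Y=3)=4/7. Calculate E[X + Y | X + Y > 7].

P(X + Y > 7) = 5/21.
Summing (X+Y)·P(x,y) over outcomes with X + Y > 7 gives 2.
E[X + Y | X + Y > 7] = (2) / (5/21) = 42/5.

42/5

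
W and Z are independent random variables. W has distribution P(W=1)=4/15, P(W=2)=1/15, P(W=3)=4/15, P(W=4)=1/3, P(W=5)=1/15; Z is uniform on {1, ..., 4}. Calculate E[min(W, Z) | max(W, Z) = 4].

P(max(W, Z) = 4) = 29/60.
Summing min(W,Z)·P(x,y) over outcomes with max(W, Z) = 4 gives 17/15.
E[min(W, Z) | max(W, Z) = 4] = (17/15) / (29/60) = 68/29.

68/29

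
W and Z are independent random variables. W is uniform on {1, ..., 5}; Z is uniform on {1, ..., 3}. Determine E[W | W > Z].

35/9

Outcomes with W > Z: (2,1), (3,1), (3,2), (4,1), (4,2), (4,3), (5,1), (5,2), (5,3), each with probability 1/15.
E[W | W > Z] = (2 + 3 + 3 + 4 + 4 + 4 + 5 + 5 + 5) / 9 = 35/9.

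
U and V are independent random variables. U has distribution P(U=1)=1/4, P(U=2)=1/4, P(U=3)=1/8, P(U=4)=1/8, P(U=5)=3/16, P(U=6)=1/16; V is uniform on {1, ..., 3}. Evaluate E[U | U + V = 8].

21/4

P(U + V = 8) = 1/12.
Summing U·P(x,y) over outcomes with U + V = 8 gives 7/16.
E[U | U + V = 8] = (7/16) / (1/12) = 21/4.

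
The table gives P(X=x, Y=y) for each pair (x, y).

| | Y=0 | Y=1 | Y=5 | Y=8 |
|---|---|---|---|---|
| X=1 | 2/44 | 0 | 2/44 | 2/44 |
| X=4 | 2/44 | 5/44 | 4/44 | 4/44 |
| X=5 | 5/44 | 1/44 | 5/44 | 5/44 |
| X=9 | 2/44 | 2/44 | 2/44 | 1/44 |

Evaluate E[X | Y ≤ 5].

157/32

P(Y ≤ 5) = 8/11.
Summing X·P(X=x,Y=y) over the conditioning event gives 157/44.
E[X | Y ≤ 5] = (157/44) / (8/11) = 157/32.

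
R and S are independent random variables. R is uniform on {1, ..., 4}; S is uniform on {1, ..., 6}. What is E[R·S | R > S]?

P(R > S) = 1/4.
Summing RS·P(x,y) over outcomes with R > S gives 35/24.
E[R·S | R > S] = (35/24) / (1/4) = 35/6.

35/6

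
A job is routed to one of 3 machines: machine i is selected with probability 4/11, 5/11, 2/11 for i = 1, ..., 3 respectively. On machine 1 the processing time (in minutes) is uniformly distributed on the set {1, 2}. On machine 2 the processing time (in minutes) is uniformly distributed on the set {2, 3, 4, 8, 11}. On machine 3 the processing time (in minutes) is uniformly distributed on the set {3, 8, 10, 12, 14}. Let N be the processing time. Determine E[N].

24/5

E[N | machine 1] = (1+2)/2 = 3/2.
E[N | machine 2] = (2+3+4+8+11)/5 = 28/5.
E[N | machine 3] = (3+8+10+12+14)/5 = 47/5.
By the law of total expectation,
E[N] = (4/11)·(3/2) + (5/11)·(28/5) + (2/11)·(47/5) = 24/5.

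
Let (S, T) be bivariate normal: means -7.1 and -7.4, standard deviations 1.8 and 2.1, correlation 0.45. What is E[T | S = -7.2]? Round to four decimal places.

-7.4525

For a bivariate normal, E[T | S=x] = μ_T + ρ·(σ_T/σ_S)·(x − μ_S).
E[T | S=-7.2] = -7.4 + (0.45)·(2.1/1.8)·(-7.2 − (-7.1)) = -7.4 + (0.525)·(-0.1) = -7.4525.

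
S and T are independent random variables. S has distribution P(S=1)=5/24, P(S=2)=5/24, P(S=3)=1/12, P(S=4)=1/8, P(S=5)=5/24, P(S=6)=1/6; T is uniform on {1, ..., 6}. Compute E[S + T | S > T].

417/58

P(S > T) = 29/72.
Summing (S+T)·P(x,y) over outcomes with S > T gives 139/48.
E[S + T | S > T] = (139/48) / (29/72) = 417/58.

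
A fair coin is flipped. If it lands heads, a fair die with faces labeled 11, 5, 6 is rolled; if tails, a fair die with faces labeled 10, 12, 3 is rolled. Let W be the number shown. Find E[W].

47/6

E[W | heads] = (11+5+6)/3 = 22/3.
E[W | tails] = (10+12+3)/3 = 25/3.
By the law of total expectation,
E[W] = (1/2)·(22/3) + (1/2)·(25/3) = 47/6.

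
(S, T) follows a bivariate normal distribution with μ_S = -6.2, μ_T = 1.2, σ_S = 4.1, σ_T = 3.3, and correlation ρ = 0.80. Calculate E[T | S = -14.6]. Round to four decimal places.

-4.2088

E[T | S=x] = μ_T + ρ(σ_T/σ_S)(x − μ_S) for jointly normal variables.
E[T | S=-14.6] = 1.2 + (0.80)·(3.3/4.1)·(-14.6 − (-6.2)) = 1.2 + (0.6439)·(-8.4) = -4.2088.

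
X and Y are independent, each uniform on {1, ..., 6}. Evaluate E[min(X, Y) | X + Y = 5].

P(X + Y = 5) = 1/9.
Summing min(X,Y)·P(x,y) over outcomes with X + Y = 5 gives 1/6.
E[min(X, Y) | X + Y = 5] = (1/6) / (1/9) = 3/2.

3/2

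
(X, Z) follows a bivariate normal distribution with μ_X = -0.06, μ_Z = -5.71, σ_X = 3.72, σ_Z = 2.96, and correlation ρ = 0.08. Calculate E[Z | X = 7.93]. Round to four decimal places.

-5.2014

E[Z | X=x] = μ_Z + ρ(σ_Z/σ_X)(x − μ_X) for jointly normal variables.
E[Z | X=7.93] = -5.71 + (0.08)·(2.96/3.72)·(7.93 − (-0.06)) = -5.71 + (0.063656)·(7.99) = -5.2014.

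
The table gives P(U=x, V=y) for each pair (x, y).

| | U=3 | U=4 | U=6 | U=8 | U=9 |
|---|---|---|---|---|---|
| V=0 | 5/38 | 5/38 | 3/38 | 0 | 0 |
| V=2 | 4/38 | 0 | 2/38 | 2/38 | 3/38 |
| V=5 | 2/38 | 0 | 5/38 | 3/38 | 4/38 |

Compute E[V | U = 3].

18/11

P(U = 3) = 11/38.
Σ V·P over the event = 0·(5/38) + 2·(4/38) + 5·(2/38) = 9/19.
E[V | U = 3] = (9/19) / (11/38) = 18/11.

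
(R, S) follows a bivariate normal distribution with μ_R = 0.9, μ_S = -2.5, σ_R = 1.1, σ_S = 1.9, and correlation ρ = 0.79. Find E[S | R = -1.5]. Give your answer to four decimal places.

For a bivariate normal, E[S | R=x] = μ_S + ρ·(σ_S/σ_R)·(x − μ_R).
E[S | R=-1.5] = -2.5 + (0.79)·(1.9/1.1)·(-1.5 − (0.9)) = -2.5 + (1.36455)·(-2.4) = -5.7749.

-5.7749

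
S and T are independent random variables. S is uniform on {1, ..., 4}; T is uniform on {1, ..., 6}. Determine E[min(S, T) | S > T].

5/3

Outcomes with S > T: (2,1), (3,1), (3,2), (4,1), (4,2), (4,3), each with probability 1/24.
E[min(S, T) | S > T] = (1 + 1 + 2 + 1 + 2 + 3) / 6 = 5/3.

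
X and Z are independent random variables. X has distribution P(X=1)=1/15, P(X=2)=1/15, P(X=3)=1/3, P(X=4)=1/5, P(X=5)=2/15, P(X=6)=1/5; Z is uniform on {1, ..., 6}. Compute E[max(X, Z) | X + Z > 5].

P(X + Z > 5) = 7/9.
Summing max(X,Z)·P(x,y) over outcomes with X + Z > 5 gives 71/18.
E[max(X, Z) | X + Z > 5] = (71/18) / (7/9) = 71/14.

71/14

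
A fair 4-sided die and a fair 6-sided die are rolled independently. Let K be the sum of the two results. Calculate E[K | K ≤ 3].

8/3

P(K ≤ 3) = 1/8.
Σ over the event: 2·1/24 + 3·1/12 = 1/3.
E[K | K ≤ 3] = (1/3) / (1/8) = 8/3.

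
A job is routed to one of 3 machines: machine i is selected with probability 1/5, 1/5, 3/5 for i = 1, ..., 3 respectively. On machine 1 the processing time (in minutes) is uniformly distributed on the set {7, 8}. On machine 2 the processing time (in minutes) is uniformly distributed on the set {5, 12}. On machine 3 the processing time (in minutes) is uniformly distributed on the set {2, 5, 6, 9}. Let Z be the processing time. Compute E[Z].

E[Z | machine 1] = (7+8)/2 = 15/2.
E[Z | machine 2] = (5+12)/2 = 17/2.
E[Z | machine 3] = (2+5+6+9)/4 = 11/2.
By the law of total expectation,
E[Z] = (1/5)·(15/2) + (1/5)·(17/2) + (3/5)·(11/2) = 13/2.

13/2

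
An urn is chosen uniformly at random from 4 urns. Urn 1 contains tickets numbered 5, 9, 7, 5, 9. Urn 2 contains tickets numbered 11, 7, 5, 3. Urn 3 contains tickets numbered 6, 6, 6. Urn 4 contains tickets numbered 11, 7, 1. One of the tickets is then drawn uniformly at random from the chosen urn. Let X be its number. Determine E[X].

E[X | urn 1] = (5+9+7+5+9)/5 = 7.
E[X | urn 2] = (11+7+5+3)/4 = 13/2.
E[X | urn 3] = (6+6+6)/3 = 6.
E[X | urn 4] = (11+7+1)/3 = 19/3.
By the law of total expectation,
E[X] = (1/4)·(7) + (1/4)·(13/2) + (1/4)·(6) + (1/4)·(19/3) = 155/24.

155/24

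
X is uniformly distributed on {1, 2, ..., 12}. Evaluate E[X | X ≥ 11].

Given X ≥ 11, X is equally likely to be any of {11, 12}.
E[X | X ≥ 11] = (11 + 12) / 2 = 23/2.

23/2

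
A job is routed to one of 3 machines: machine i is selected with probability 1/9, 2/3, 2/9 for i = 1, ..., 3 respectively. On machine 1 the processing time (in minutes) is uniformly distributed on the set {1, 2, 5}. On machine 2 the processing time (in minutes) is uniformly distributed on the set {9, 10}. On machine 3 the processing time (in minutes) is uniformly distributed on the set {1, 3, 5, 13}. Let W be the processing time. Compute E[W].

E[W | machine 1] = (1+2+5)/3 = 8/3.
E[W | machine 2] = (9+10)/2 = 19/2.
E[W | machine 3] = (1+3+5+13)/4 = 11/2.
By the law of total expectation,
E[W] = (1/9)·(8/3) + (2/3)·(19/2) + (2/9)·(11/2) = 212/27.

212/27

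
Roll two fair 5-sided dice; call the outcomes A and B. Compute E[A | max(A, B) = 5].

35/9

P(max(A, B) = 5) = 9/25.
Summing A·P(x,y) over outcomes with max(A, B) = 5 gives 7/5.
E[A | max(A, B) = 5] = (7/5) / (9/25) = 35/9.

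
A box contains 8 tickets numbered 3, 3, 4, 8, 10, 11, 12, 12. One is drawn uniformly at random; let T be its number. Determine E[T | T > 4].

P(T > 4) = 5/8.
Σ over the event: 8·1/8 + 10·1/8 + 11·1/8 + 12·1/4 = 53/8.
E[T | T > 4] = (53/8) / (5/8) = 53/5.

53/5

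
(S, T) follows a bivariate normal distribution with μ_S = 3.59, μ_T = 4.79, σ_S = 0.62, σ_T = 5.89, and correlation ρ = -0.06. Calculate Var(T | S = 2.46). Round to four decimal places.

For a bivariate normal, Var(T | S=x) = σ_T²(1 − ρ²).
Var(T | S=2.46) = (5.89)²·(1 − (-0.06)²) = 34.6921·0.9964 = 34.5672.

34.5672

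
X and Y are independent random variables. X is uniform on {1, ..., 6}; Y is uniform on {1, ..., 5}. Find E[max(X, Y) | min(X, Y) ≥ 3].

P(min(X, Y) ≥ 3) = 2/5.
Summing max(X,Y)·P(x,y) over outcomes with min(X, Y) ≥ 3 gives 29/15.
E[max(X, Y) | min(X, Y) ≥ 3] = (29/15) / (2/5) = 29/6.

29/6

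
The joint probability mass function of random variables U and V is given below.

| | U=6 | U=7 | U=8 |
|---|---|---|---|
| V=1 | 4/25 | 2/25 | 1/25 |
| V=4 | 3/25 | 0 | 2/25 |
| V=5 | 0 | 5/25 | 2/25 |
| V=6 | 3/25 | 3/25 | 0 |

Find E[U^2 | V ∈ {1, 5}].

97/2

P(V ∈ {1, 5}) = 14/25.
Σ U^2·P over the event = 36·(4/25) + 49·(2/25) + 49·(5/25) + 64·(1/25) + 64·(2/25) = 679/25.
E[U^2 | V ∈ {1, 5}] = (679/25) / (14/25) = 97/2.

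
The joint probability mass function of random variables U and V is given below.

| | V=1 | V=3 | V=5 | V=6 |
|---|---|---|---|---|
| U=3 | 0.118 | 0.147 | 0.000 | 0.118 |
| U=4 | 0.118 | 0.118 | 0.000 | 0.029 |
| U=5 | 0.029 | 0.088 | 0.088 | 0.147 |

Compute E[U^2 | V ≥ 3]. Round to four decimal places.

17.4313

P(V ≥ 3) = 0.735.
Σ U^2·P over the event = 9·(0.147) + 9·(0.118) + 16·(0.118) + 16·(0.029) + 25·(0.088) + 25·(0.088) + 25·(0.147) = 12.812.
E[U^2 | V ≥ 3] = (12.812) / (0.735) = 17.4313.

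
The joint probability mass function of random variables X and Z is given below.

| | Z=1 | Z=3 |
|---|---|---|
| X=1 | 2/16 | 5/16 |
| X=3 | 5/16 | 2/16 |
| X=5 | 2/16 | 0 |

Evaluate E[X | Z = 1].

P(Z = 1) = 9/16.
Σ X·P over the event = 1·(2/16) + 3·(5/16) + 5·(2/16) = 27/16.
E[X | Z = 1] = (27/16) / (9/16) = 3.

3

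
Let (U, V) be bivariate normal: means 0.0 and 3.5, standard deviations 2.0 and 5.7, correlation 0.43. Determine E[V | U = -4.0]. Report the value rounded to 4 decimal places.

For a bivariate normal, E[V | U=x] = μ_V + ρ·(σ_V/σ_U)·(x − μ_U).
E[V | U=-4.0] = 3.5 + (0.43)·(5.7/2.0)·(-4.0 − (0.0)) = 3.5 + (1.2255)·(-4) = -1.4020.

-1.4020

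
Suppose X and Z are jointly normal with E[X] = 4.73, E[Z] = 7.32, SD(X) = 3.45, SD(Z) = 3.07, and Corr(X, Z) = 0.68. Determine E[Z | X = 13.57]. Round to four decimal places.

12.6691

The regression of Z on X has slope ρ·σ_Z/σ_X and passes through (μ_X, μ_Z).
E[Z | X=13.57] = 7.32 + (0.68)·(3.07/3.45)·(13.57 − (4.73)) = 7.32 + (0.6051)·(8.84) = 12.6691.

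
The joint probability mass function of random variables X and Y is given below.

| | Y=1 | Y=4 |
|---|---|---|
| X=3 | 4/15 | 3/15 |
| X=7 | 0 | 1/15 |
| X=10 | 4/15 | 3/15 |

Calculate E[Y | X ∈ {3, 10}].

16/7

P(X ∈ {3, 10}) = 14/15.
Σ Y·P over the event = 1·(4/15) + 4·(3/15) + 1·(4/15) + 4·(3/15) = 32/15.
E[Y | X ∈ {3, 10}] = (32/15) / (14/15) = 16/7.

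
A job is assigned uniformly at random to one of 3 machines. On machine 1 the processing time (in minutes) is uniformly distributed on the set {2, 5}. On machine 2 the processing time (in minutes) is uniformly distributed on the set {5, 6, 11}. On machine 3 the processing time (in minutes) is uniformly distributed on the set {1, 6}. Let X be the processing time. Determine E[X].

43/9

E[X | machine 1] = (2+5)/2 = 7/2.
E[X | machine 2] = (5+6+11)/3 = 22/3.
E[X | machine 3] = (1+6)/2 = 7/2.
E[X] = (1/3)·(7/2) + (1/3)·(22/3) + (1/3)·(7/2) = 43/9.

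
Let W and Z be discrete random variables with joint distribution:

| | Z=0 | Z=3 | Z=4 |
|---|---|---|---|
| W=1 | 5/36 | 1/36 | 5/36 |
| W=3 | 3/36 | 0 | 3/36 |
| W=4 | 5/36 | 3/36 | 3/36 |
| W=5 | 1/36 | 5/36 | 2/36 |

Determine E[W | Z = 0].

P(Z = 0) = 7/18.
Σ W·P over the event = 1·(5/36) + 3·(3/36) + 4·(5/36) + 5·(1/36) = 13/12.
E[W | Z = 0] = (13/12) / (7/18) = 39/14.

39/14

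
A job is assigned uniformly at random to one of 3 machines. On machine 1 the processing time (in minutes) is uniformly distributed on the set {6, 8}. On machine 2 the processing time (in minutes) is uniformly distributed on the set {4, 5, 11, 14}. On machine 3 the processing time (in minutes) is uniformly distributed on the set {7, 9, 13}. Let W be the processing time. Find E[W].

151/18

E[W | machine 1] = (6+8)/2 = 7.
E[W | machine 2] = (4+5+11+14)/4 = 17/2.
E[W | machine 3] = (7+9+13)/3 = 29/3.
E[W] = (1/3)·(7) + (1/3)·(17/2) + (1/3)·(29/3) = 151/18.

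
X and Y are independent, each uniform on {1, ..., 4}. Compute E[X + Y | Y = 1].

7/2

Outcomes with Y = 1: (1,1), (2,1), (3,1), (4,1), each with probability 1/16.
E[X + Y | Y = 1] = (2 + 3 + 4 + 5) / 4 = 7/2.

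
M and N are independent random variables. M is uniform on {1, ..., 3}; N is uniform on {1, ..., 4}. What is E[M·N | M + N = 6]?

P(M + N = 6) = 1/6.
Summing MN·P(x,y) over outcomes with M + N = 6 gives 17/12.
E[M·N | M + N = 6] = (17/12) / (1/6) = 17/2.

17/2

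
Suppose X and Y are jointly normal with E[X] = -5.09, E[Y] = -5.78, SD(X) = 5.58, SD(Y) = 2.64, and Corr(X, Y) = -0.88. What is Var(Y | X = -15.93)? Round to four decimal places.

1.5723

The conditional variance in a bivariate normal is σ_Y²(1 − ρ²), independent of x.
Var(Y | X=-15.93) = (2.64)²·(1 − (-0.88)²) = 6.9696·0.2256 = 1.5723.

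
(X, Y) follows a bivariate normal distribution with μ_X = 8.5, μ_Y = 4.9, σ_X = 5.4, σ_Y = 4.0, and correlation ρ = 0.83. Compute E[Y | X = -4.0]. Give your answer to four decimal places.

E[Y | X=x] = μ_Y + ρ(σ_Y/σ_X)(x − μ_X) for jointly normal variables.
E[Y | X=-4.0] = 4.9 + (0.83)·(4.0/5.4)·(-4.0 − (8.5)) = 4.9 + (0.614815)·(-12.5) = -2.7852.

-2.7852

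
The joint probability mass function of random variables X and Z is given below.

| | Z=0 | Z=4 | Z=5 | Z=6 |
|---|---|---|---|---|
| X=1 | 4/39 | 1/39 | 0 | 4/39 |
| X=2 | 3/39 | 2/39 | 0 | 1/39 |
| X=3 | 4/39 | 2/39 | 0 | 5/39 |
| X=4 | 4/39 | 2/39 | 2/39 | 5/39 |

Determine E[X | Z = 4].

P(Z = 4) = 7/39.
Summing X·P(X=x,Z=y) over the conditioning event gives 19/39.
E[X | Z = 4] = (19/39) / (7/39) = 19/7.

19/7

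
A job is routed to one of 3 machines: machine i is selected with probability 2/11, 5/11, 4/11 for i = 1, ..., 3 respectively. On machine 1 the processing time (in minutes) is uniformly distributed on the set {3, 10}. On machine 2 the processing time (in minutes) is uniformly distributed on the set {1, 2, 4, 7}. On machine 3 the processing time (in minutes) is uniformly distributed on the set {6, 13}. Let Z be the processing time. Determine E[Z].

137/22

E[Z | machine 1] = (3+10)/2 = 13/2.
E[Z | machine 2] = (1+2+4+7)/4 = 7/2.
E[Z | machine 3] = (6+13)/2 = 19/2.
E[Z] = (2/11)·(13/2) + (5/11)·(7/2) + (4/11)·(19/2) = 137/22.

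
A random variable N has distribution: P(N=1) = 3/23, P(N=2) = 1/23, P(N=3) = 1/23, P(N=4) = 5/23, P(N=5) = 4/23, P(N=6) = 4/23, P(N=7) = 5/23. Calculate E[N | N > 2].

102/19

P(N > 2) = 19/23.
Σ over the event: 3·1/23 + 4·5/23 + 5·4/23 + 6·4/23 + 7·5/23 = 102/23.
E[N | N > 2] = (102/23) / (19/23) = 102/19.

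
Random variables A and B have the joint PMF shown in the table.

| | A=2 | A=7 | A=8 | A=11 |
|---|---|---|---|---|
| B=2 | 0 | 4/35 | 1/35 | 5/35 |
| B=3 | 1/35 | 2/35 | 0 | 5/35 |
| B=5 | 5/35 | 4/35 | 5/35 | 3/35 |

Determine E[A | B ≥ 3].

182/25

P(B ≥ 3) = 5/7.
Summing A·P(A=x,B=y) over the conditioning event gives 26/5.
E[A | B ≥ 3] = (26/5) / (5/7) = 182/25.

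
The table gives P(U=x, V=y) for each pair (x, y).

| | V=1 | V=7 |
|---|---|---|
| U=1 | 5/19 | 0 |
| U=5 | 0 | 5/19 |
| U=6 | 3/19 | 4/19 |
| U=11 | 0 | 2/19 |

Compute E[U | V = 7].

P(V = 7) = 11/19.
Summing U·P(U=x,V=y) over the conditioning event gives 71/19.
E[U | V = 7] = (71/19) / (11/19) = 71/11.

71/11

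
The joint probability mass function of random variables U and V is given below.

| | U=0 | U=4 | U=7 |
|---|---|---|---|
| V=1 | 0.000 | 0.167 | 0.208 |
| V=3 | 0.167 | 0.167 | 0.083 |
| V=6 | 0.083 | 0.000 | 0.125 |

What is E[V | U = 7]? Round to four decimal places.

2.9014

P(U = 7) = 0.416.
Σ V·P over the event = 1·(0.208) + 3·(0.083) + 6·(0.125) = 1.207.
E[V | U = 7] = (1.207) / (0.416) = 2.9014.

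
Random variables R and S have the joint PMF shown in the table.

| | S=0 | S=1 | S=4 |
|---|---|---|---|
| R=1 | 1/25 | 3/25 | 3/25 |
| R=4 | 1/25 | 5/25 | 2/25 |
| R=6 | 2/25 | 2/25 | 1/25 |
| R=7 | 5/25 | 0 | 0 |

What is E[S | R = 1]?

15/7

P(R = 1) = 7/25.
Σ S·P over the event = 0·(1/25) + 1·(3/25) + 4·(3/25) = 3/5.
E[S | R = 1] = (3/5) / (7/25) = 15/7.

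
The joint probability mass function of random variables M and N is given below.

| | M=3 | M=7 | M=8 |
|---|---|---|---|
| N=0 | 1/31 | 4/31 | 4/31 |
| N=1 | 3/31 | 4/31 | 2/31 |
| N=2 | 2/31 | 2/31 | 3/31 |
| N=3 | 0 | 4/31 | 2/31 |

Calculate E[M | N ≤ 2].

32/5

P(N ≤ 2) = 25/31.
Summing M·P(M=x,N=y) over the conditioning event gives 160/31.
E[M | N ≤ 2] = (160/31) / (25/31) = 32/5.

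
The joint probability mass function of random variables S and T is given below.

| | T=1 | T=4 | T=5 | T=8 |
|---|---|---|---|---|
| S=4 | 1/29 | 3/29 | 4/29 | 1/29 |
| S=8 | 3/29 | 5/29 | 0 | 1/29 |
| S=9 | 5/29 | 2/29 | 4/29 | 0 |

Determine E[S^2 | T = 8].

40

P(T = 8) = 2/29.
Summing S^2·P(S=x,T=y) over the conditioning event gives 80/29.
E[S^2 | T = 8] = (80/29) / (2/29) = 40.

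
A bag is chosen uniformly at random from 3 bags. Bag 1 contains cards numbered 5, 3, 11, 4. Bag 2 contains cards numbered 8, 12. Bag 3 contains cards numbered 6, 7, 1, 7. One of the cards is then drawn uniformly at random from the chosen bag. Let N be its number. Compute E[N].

E[N | bag 1] = (5+3+11+4)/4 = 23/4.
E[N | bag 2] = (8+12)/2 = 10.
E[N | bag 3] = (6+7+1+7)/4 = 21/4.
E[N] = (1/3)·(23/4) + (1/3)·(10) + (1/3)·(21/4) = 7.

7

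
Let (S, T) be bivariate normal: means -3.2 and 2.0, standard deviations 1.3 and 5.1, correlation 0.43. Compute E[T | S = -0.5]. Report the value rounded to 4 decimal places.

The regression of T on S has slope ρ·σ_T/σ_S and passes through (μ_S, μ_T).
E[T | S=-0.5] = 2.0 + (0.43)·(5.1/1.3)·(-0.5 − (-3.2)) = 2.0 + (1.68692)·(2.7) = 6.5547.

6.5547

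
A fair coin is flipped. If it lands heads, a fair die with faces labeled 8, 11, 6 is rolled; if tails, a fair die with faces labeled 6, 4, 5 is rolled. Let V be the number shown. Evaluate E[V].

20/3

E[V | heads] = (8+11+6)/3 = 25/3.
E[V | tails] = (6+4+5)/3 = 5.
By the law of total expectation,
E[V] = (1/2)·(25/3) + (1/2)·(5) = 20/3.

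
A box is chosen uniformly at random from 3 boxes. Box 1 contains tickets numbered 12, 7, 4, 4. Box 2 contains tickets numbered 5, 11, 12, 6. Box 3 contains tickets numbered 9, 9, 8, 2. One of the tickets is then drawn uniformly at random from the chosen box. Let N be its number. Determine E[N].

E[N | box 1] = (12+7+4+4)/4 = 27/4.
E[N | box 2] = (5+11+12+6)/4 = 17/2.
E[N | box 3] = (9+9+8+2)/4 = 7.
E[N] = (1/3)·(27/4) + (1/3)·(17/2) + (1/3)·(7) = 89/12.

89/12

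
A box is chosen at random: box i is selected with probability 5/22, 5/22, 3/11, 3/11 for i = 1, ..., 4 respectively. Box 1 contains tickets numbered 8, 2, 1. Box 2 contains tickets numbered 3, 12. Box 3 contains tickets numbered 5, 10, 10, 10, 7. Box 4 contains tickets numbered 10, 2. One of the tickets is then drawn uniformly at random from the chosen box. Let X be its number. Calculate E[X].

E[X | box 1] = (8+2+1)/3 = 11/3.
E[X | box 2] = (3+12)/2 = 15/2.
E[X | box 3] = (5+10+10+10+7)/5 = 42/5.
E[X | box 4] = (10+2)/2 = 6.
E[X] = (5/22)·(11/3) + (5/22)·(15/2) + (3/11)·(42/5) + (3/11)·(6) = 4267/660.

4267/660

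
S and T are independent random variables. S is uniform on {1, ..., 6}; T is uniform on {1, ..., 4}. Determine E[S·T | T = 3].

Outcomes with T = 3: (1,3), (2,3), (3,3), (4,3), (5,3), (6,3), each with probability 1/24.
E[S·T | T = 3] = (3 + 6 + 9 + 12 + 15 + 18) / 6 = 21/2.

21/2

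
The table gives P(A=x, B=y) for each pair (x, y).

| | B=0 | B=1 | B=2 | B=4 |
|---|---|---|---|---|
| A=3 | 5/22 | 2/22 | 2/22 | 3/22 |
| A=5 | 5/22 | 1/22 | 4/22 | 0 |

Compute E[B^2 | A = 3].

29/6

P(A = 3) = 6/11.
Σ B^2·P over the event = 0·(5/22) + 1·(2/22) + 4·(2/22) + 16·(3/22) = 29/11.
E[B^2 | A = 3] = (29/11) / (6/11) = 29/6.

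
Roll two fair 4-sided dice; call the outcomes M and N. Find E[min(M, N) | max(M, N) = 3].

9/5

Outcomes with max(M, N) = 3: (1,3), (2,3), (3,1), (3,2), (3,3), each with probability 1/16.
E[min(M, N) | max(M, N) = 3] = (1 + 2 + 1 + 2 + 3) / 5 = 9/5.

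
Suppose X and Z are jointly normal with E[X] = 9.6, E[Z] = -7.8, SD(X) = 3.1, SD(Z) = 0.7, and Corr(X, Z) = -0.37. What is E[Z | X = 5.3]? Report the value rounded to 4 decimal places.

The regression of Z on X has slope ρ·σ_Z/σ_X and passes through (μ_X, μ_Z).
E[Z | X=5.3] = -7.8 + (-0.37)·(0.7/3.1)·(5.3 − (9.6)) = -7.8 + (-0.083548)·(-4.3) = -7.4407.

-7.4407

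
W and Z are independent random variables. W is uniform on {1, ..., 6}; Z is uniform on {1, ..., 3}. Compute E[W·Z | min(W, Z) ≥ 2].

10

Outcomes with min(W, Z) ≥ 2: (2,2), (2,3), (3,2), (3,3), (4,2), (4,3), (5,2), (5,3), (6,2), (6,3), each with probability 1/18.
E[W·Z | min(W, Z) ≥ 2] = (4 + 6 + 6 + 9 + 8 + 12 + 10 + 15 + 12 + 18) / 10 = 10.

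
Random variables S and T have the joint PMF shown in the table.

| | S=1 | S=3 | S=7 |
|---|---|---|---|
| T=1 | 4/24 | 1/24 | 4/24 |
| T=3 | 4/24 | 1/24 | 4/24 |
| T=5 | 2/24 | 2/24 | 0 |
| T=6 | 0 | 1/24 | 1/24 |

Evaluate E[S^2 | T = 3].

209/9

P(T = 3) = 3/8.
Σ S^2·P over the event = 1·(4/24) + 9·(1/24) + 49·(4/24) = 209/24.
E[S^2 | T = 3] = (209/24) / (3/8) = 209/9.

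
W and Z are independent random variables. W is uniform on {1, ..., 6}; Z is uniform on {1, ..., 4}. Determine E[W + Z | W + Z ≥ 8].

P(W + Z ≥ 8) = 1/4.
Summing (W+Z)·P(x,y) over outcomes with W + Z ≥ 8 gives 13/6.
E[W + Z | W + Z ≥ 8] = (13/6) / (1/4) = 26/3.

26/3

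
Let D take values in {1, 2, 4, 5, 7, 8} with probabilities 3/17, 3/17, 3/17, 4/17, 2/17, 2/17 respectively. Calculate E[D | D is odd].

37/9

P(D is odd) = 9/17.
Σ over the event: 1·3/17 + 5·4/17 + 7·2/17 = 37/17.
E[D | D is odd] = (37/17) / (9/17) = 37/9.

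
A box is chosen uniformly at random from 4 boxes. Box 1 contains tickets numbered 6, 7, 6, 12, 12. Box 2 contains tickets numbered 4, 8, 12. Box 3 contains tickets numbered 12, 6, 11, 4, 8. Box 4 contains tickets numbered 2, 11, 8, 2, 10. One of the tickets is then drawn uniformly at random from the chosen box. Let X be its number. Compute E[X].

157/20

E[X | box 1] = (6+7+6+12+12)/5 = 43/5.
E[X | box 2] = (4+8+12)/3 = 8.
E[X | box 3] = (12+6+11+4+8)/5 = 41/5.
E[X | box 4] = (2+11+8+2+10)/5 = 33/5.
By the law of total expectation,
E[X] = (1/4)·(43/5) + (1/4)·(8) + (1/4)·(41/5) + (1/4)·(33/5) = 157/20.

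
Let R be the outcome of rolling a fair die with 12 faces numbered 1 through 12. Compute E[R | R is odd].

6

Given R is odd, R is equally likely to be any of {1, 3, 5, 7, 9, 11}.
E[R | R is odd] = (1 + 3 + 5 + 7 + 9 + 11) / 6 = 6.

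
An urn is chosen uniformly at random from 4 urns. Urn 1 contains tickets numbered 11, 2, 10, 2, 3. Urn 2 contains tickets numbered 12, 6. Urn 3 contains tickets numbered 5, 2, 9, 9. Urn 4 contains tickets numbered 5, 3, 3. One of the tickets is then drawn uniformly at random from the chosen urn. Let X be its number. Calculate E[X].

E[X | urn 1] = (11+2+10+2+3)/5 = 28/5.
E[X | urn 2] = (12+6)/2 = 9.
E[X | urn 3] = (5+2+9+9)/4 = 25/4.
E[X | urn 4] = (5+3+3)/3 = 11/3.
By the law of total expectation,
E[X] = (1/4)·(28/5) + (1/4)·(9) + (1/4)·(25/4) + (1/4)·(11/3) = 1471/240.

1471/240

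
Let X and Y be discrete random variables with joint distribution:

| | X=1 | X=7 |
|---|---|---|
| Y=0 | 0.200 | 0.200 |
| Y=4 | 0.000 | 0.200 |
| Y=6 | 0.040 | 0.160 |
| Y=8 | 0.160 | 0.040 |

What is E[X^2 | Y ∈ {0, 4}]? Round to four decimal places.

P(Y ∈ {0, 4}) = 0.600.
Σ X^2·P over the event = 1·(0.200) + 49·(0.200) + 49·(0.200) = 19.800.
E[X^2 | Y ∈ {0, 4}] = (19.800) / (0.600) = 33.0000.

33.0000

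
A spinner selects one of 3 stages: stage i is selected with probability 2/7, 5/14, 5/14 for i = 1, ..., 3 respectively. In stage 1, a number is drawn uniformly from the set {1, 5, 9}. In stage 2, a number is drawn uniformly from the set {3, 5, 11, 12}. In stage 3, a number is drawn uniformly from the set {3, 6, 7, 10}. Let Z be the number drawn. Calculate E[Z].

E[Z | stage 1] = (1+5+9)/3 = 5.
E[Z | stage 2] = (3+5+11+12)/4 = 31/4.
E[Z | stage 3] = (3+6+7+10)/4 = 13/2.
E[Z] = (2/7)·(5) + (5/14)·(31/4) + (5/14)·(13/2) = 365/56.

365/56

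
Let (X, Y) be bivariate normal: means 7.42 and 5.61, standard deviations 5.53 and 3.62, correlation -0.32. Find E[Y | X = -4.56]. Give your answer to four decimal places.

For a bivariate normal, E[Y | X=x] = μ_Y + ρ·(σ_Y/σ_X)·(x − μ_X).
E[Y | X=-4.56] = 5.61 + (-0.32)·(3.62/5.53)·(-4.56 − (7.42)) = 5.61 + (-0.209476)·(-11.98) = 8.1195.

8.1195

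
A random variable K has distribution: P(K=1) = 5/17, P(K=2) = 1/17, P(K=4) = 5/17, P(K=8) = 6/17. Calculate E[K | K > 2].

68/11

P(K > 2) = 11/17.
Σ over the event: 4·5/17 + 8·6/17 = 4.
E[K | K > 2] = (4) / (11/17) = 68/11.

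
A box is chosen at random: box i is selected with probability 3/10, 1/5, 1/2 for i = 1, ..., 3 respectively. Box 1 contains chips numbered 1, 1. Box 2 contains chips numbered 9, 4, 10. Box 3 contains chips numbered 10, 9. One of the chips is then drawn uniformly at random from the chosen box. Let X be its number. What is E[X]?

79/12

E[X | box 1] = (1+1)/2 = 1.
E[X | box 2] = (9+4+10)/3 = 23/3.
E[X | box 3] = (10+9)/2 = 19/2.
By the law of total expectation,
E[X] = (3/10)·(1) + (1/5)·(23/3) + (1/2)·(19/2) = 79/12.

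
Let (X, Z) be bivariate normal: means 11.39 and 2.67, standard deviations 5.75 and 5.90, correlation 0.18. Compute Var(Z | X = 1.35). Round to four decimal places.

The conditional variance in a bivariate normal is σ_Z²(1 − ρ²), independent of x.
Var(Z | X=1.35) = (5.90)²·(1 − (0.18)²) = 34.81·0.9676 = 33.6822.

33.6822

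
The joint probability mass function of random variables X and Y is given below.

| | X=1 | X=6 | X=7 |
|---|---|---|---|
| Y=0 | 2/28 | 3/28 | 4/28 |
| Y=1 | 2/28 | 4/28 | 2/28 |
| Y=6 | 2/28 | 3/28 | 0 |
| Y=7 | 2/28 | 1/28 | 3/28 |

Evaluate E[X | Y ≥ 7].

P(Y ≥ 7) = 3/14.
Σ X·P over the event = 1·(2/28) + 6·(1/28) + 7·(3/28) = 29/28.
E[X | Y ≥ 7] = (29/28) / (3/14) = 29/6.

29/6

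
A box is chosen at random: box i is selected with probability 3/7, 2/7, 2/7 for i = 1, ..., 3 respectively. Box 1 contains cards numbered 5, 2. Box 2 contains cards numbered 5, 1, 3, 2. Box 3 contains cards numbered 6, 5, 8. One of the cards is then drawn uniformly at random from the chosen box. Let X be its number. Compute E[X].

E[X | box 1] = (5+2)/2 = 7/2.
E[X | box 2] = (5+1+3+2)/4 = 11/4.
E[X | box 3] = (6+5+8)/3 = 19/3.
By the law of total expectation,
E[X] = (3/7)·(7/2) + (2/7)·(11/4) + (2/7)·(19/3) = 86/21.

86/21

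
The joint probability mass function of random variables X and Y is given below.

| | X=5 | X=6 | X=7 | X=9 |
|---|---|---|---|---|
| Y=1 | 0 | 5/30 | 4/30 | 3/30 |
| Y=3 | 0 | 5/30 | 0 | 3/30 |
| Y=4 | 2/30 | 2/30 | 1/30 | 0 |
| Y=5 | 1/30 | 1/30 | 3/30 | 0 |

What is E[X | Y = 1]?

85/12

P(Y = 1) = 2/5.
Σ X·P over the event = 6·(5/30) + 7·(4/30) + 9·(3/30) = 17/6.
E[X | Y = 1] = (17/6) / (2/5) = 85/12.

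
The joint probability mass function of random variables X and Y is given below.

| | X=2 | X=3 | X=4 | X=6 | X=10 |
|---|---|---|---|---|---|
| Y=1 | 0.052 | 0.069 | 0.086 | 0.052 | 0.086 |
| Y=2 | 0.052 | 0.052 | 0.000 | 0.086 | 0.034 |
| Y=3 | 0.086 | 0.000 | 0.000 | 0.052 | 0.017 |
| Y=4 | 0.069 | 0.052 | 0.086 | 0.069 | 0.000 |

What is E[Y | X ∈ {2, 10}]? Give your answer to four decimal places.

P(X ∈ {2, 10}) = 0.396.
Summing Y·P(X=x,Y=y) over the conditioning event gives 0.895.
E[Y | X ∈ {2, 10}] = (0.895) / (0.396) = 2.2601.

2.2601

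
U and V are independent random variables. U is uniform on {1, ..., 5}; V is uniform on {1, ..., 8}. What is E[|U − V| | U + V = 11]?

P(U + V = 11) = 3/40.
Summing |U−V|·P(x,y) over outcomes with U + V = 11 gives 9/40.
E[|U − V| | U + V = 11] = (9/40) / (3/40) = 3.

3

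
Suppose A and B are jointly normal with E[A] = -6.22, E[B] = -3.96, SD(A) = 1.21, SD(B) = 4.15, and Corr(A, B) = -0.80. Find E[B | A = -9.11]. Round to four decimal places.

E[B | A=x] = μ_B + ρ(σ_B/σ_A)(x − μ_A) for jointly normal variables.
E[B | A=-9.11] = -3.96 + (-0.80)·(4.15/1.21)·(-9.11 − (-6.22)) = -3.96 + (-2.7438)·(-2.89) = 3.9696.

3.9696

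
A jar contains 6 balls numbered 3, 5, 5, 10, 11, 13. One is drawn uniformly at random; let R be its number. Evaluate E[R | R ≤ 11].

P(R ≤ 11) = 5/6.
Σ over the event: 3·1/6 + 5·1/3 + 10·1/6 + 11·1/6 = 17/3.
E[R | R ≤ 11] = (17/3) / (5/6) = 34/5.

34/5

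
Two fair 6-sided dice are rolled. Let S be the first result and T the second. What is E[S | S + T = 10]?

Outcomes with S + T = 10: (4,6), (5,5), (6,4), each with probability 1/36.
E[S | S + T = 10] = (4 + 5 + 6) / 3 = 5.

5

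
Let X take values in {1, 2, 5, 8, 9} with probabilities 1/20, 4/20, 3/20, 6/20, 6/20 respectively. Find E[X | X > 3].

39/5

P(X > 3) = 3/4.
Σ over the event: 5·3/20 + 8·3/10 + 9·3/10 = 117/20.
E[X | X > 3] = (117/20) / (3/4) = 39/5.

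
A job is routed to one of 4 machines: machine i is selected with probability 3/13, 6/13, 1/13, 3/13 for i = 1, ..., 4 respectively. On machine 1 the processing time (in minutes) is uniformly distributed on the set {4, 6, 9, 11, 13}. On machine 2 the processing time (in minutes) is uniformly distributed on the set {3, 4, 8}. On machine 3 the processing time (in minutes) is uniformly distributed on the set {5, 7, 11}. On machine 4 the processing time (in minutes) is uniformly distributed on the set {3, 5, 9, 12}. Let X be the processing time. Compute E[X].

E[X | machine 1] = (4+6+9+11+13)/5 = 43/5.
E[X | machine 2] = (3+4+8)/3 = 5.
E[X | machine 3] = (5+7+11)/3 = 23/3.
E[X | machine 4] = (3+5+9+12)/4 = 29/4.
E[X] = (3/13)·(43/5) + (6/13)·(5) + (1/13)·(23/3) + (3/13)·(29/4) = 5113/780.

5113/780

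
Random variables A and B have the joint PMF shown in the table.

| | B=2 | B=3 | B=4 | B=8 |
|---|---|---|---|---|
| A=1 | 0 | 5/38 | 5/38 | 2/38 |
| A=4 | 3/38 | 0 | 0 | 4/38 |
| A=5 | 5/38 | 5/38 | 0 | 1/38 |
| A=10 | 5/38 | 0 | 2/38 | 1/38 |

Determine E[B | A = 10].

13/4

P(A = 10) = 4/19.
Σ B·P over the event = 2·(5/38) + 4·(2/38) + 8·(1/38) = 13/19.
E[B | A = 10] = (13/19) / (4/19) = 13/4.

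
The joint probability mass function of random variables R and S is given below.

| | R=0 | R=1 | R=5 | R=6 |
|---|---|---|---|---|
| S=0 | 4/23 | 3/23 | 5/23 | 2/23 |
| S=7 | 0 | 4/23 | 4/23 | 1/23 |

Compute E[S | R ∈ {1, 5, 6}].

P(R ∈ {1, 5, 6}) = 19/23.
Σ S·P over the event = 0·(3/23) + 7·(4/23) + 0·(5/23) + 7·(4/23) + 0·(2/23) + 7·(1/23) = 63/23.
E[S | R ∈ {1, 5, 6}] = (63/23) / (19/23) = 63/19.

63/19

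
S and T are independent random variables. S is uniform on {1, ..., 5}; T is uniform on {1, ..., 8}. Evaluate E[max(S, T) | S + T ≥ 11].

22/3

P(S + T ≥ 11) = 3/20.
Summing max(S,T)·P(x,y) over outcomes with S + T ≥ 11 gives 11/10.
E[max(S, T) | S + T ≥ 11] = (11/10) / (3/20) = 22/3.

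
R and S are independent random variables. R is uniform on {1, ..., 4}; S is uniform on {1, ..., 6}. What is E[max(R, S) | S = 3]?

13/4

Outcomes with S = 3: (1,3), (2,3), (3,3), (4,3), each with probability 1/24.
E[max(R, S) | S = 3] = (3 + 3 + 3 + 4) / 4 = 13/4.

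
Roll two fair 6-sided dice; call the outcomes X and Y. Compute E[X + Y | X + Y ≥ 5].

P(X + Y ≥ 5) = 5/6.
Summing (X+Y)·P(x,y) over outcomes with X + Y ≥ 5 gives 58/9.
E[X + Y | X + Y ≥ 5] = (58/9) / (5/6) = 116/15.

116/15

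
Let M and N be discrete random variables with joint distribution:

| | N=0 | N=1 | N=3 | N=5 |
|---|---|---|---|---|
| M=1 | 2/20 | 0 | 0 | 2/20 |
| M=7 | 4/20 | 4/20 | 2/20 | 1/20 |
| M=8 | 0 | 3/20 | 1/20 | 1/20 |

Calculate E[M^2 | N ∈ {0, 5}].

313/10

P(N ∈ {0, 5}) = 1/2.
Σ M^2·P over the event = 1·(2/20) + 1·(2/20) + 49·(4/20) + 49·(1/20) + 64·(1/20) = 313/20.
E[M^2 | N ∈ {0, 5}] = (313/20) / (1/2) = 313/10.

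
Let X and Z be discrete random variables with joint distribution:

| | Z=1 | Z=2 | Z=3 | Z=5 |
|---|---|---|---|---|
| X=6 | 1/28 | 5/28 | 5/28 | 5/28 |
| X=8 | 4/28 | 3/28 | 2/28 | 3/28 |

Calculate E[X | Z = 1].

38/5

P(Z = 1) = 5/28.
Σ X·P over the event = 6·(1/28) + 8·(4/28) = 19/14.
E[X | Z = 1] = (19/14) / (5/28) = 38/5.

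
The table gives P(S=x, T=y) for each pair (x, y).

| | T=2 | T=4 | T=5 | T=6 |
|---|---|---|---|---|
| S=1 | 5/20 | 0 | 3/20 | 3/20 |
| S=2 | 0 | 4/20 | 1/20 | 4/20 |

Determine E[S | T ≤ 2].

P(T ≤ 2) = 1/4.
Σ S·P over the event = 1·(5/20) = 1/4.
E[S | T ≤ 2] = (1/4) / (1/4) = 1.

1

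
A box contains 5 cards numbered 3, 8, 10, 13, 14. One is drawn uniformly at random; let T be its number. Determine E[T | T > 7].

P(T > 7) = 4/5.
Σ over the event: 8·1/5 + 10·1/5 + 13·1/5 + 14·1/5 = 9.
E[T | T > 7] = (9) / (4/5) = 45/4.

45/4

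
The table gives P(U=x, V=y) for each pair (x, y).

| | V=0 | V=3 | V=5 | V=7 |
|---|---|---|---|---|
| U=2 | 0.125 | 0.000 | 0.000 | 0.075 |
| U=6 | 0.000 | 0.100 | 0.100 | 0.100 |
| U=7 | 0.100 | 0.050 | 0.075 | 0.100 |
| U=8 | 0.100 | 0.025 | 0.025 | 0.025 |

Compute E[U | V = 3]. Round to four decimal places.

P(V = 3) = 0.175.
Σ U·P over the event = 6·(0.100) + 7·(0.050) + 8·(0.025) = 1.150.
E[U | V = 3] = (1.150) / (0.175) = 6.5714.

6.5714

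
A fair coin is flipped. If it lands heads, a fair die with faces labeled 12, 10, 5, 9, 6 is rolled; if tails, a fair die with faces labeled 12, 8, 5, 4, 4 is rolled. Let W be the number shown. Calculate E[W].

E[W | heads] = (12+10+5+9+6)/5 = 42/5.
E[W | tails] = (12+8+5+4+4)/5 = 33/5.
By the law of total expectation,
E[W] = (1/2)·(42/5) + (1/2)·(33/5) = 15/2.

15/2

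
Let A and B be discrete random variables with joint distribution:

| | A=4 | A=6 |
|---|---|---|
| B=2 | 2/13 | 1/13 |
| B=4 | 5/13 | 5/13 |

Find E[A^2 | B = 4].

26

P(B = 4) = 10/13.
Σ A^2·P over the event = 16·(5/13) + 36·(5/13) = 20.
E[A^2 | B = 4] = (20) / (10/13) = 26.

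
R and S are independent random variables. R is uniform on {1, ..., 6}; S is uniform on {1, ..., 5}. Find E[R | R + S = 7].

Outcomes with R + S = 7: (2,5), (3,4), (4,3), (5,2), (6,1), each with probability 1/30.
E[R | R + S = 7] = (2 + 3 + 4 + 5 + 6) / 5 = 4.

4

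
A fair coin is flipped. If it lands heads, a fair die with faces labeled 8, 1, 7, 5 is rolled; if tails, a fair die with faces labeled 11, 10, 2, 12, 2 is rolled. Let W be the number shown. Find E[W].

253/40

E[W | heads] = (8+1+7+5)/4 = 21/4.
E[W | tails] = (11+10+2+12+2)/5 = 37/5.
By the law of total expectation,
E[W] = (1/2)·(21/4) + (1/2)·(37/5) = 253/40.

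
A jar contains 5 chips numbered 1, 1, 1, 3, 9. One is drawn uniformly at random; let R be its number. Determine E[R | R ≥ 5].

9

P(R ≥ 5) = 1/5.
Σ over the event: 9·1/5 = 9/5.
E[R | R ≥ 5] = (9/5) / (1/5) = 9.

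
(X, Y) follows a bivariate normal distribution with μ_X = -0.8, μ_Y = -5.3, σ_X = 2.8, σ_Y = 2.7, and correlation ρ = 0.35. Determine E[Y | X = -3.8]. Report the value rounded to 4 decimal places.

For a bivariate normal, E[Y | X=x] = μ_Y + ρ·(σ_Y/σ_X)·(x − μ_X).
E[Y | X=-3.8] = -5.3 + (0.35)·(2.7/2.8)·(-3.8 − (-0.8)) = -5.3 + (0.3375)·(-3) = -6.3125.

-6.3125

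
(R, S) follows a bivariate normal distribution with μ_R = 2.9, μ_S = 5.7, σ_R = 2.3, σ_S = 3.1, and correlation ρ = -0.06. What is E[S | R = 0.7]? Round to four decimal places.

5.8779

E[S | R=x] = μ_S + ρ(σ_S/σ_R)(x − μ_R) for jointly normal variables.
E[S | R=0.7] = 5.7 + (-0.06)·(3.1/2.3)·(0.7 − (2.9)) = 5.7 + (-0.08087)·(-2.2) = 5.8779.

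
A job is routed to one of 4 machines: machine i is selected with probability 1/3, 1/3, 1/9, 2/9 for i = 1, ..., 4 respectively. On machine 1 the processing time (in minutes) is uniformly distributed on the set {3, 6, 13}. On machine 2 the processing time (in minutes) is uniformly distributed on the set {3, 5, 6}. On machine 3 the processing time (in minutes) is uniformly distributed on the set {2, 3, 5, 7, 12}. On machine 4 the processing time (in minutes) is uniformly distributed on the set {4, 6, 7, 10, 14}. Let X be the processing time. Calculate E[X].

97/15

E[X | machine 1] = (3+6+13)/3 = 22/3.
E[X | machine 2] = (3+5+6)/3 = 14/3.
E[X | machine 3] = (2+3+5+7+12)/5 = 29/5.
E[X | machine 4] = (4+6+7+10+14)/5 = 41/5.
E[X] = (1/3)·(22/3) + (1/3)·(14/3) + (1/9)·(29/5) + (2/9)·(41/5) = 97/15.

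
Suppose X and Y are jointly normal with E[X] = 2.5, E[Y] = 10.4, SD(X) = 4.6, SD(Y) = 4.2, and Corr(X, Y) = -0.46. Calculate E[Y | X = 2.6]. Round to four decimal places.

E[Y | X=x] = μ_Y + ρ(σ_Y/σ_X)(x − μ_X) for jointly normal variables.
E[Y | X=2.6] = 10.4 + (-0.46)·(4.2/4.6)·(2.6 − (2.5)) = 10.4 + (-0.42)·(0.1) = 10.3580.

10.3580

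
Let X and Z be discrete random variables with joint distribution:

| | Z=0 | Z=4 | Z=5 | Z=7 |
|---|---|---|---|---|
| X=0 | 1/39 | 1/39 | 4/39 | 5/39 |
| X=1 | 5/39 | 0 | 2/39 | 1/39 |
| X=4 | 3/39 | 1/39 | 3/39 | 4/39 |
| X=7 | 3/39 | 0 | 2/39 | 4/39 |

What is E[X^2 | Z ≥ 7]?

261/14

P(Z ≥ 7) = 14/39.
Σ X^2·P over the event = 0·(5/39) + 1·(1/39) + 16·(4/39) + 49·(4/39) = 87/13.
E[X^2 | Z ≥ 7] = (87/13) / (14/39) = 261/14.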